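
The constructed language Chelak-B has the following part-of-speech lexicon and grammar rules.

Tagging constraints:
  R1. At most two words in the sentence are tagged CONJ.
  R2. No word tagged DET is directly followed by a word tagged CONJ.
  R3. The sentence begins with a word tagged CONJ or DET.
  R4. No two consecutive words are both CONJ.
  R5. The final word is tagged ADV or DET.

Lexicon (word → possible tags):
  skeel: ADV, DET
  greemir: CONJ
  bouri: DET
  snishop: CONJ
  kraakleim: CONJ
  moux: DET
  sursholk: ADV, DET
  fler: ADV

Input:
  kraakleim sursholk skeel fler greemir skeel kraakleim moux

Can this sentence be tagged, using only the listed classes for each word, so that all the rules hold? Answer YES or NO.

Candidates per position — 1:kraakleim {CONJ}; 2:sursholk {ADV,DET}; 3:skeel {ADV,DET}; 4:fler {ADV}; 5:greemir {CONJ}; 6:skeel {ADV,DET}; 7:kraakleim {CONJ}; 8:moux {DET}.
Rule 1 cannot be satisfied by any choice of tags from the lexicon.
So there is no consistent tagging.

NO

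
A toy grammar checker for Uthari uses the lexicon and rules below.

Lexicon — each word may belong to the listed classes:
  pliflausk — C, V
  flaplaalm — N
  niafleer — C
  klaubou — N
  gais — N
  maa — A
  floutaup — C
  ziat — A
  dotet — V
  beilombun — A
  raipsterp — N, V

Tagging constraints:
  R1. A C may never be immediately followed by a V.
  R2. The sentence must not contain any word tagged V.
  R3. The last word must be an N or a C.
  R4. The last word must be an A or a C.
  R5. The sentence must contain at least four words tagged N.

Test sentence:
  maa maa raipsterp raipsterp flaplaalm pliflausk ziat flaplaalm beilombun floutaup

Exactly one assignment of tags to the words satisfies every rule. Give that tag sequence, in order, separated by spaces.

Candidates per position — 1:maa {A}; 2:maa {A}; 3:raipsterp {N,V}; 4:raipsterp {N,V}; 5:flaplaalm {N}; 6:pliflausk {C,V}; 7:ziat {A}; 8:flaplaalm {N}; 9:beilombun {A}; 10:floutaup {C}.
Position 3: tagging it V would leave rule 2 unsatisfiable, so it must be N.
Position 4: tagging it V would leave rule 2 unsatisfiable, so it must be N.
Position 6: tagging it V would leave rule 2 unsatisfiable, so it must be C.
That leaves exactly one tagging: A A N N N C A N A C.
Rule-by-rule: rule 1 ok; rule 2 ok; rule 3 ok; rule 4 ok; rule 5 ok.

A A N N N C A N A C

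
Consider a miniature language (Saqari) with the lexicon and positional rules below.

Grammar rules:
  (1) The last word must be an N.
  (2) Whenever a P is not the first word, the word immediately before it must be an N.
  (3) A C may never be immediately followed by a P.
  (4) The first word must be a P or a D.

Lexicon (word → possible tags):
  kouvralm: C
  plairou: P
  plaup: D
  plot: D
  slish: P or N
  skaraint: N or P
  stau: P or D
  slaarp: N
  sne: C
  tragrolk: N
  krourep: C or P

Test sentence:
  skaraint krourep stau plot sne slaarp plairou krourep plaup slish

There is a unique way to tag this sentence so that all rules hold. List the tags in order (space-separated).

Candidates per position — 1:skaraint {N,P}; 2:krourep {C,P}; 3:stau {P,D}; 4:plot {D}; 5:sne {C}; 6:slaarp {N}; 7:plairou {P}; 8:krourep {C,P}; 9:plaup {D}; 10:slish {P,N}.
Position 1: tagging it N would leave rule 4 unsatisfiable, so it must be P.
Position 2: tagging it P would leave rule 2 unsatisfiable, so it must be C.
Position 3: tagging it P would leave rule 2 unsatisfiable, so it must be D.
Position 8: tagging it P would leave rule 2 unsatisfiable, so it must be C.
Position 10: tagging it P would leave rule 1 unsatisfiable, so it must be N.
That leaves exactly one tagging: P C D D C N P C D N.
Check: rule 1 satisfied; rule 2 satisfied; rule 3 satisfied; rule 4 satisfied.

P C D D C N P C D N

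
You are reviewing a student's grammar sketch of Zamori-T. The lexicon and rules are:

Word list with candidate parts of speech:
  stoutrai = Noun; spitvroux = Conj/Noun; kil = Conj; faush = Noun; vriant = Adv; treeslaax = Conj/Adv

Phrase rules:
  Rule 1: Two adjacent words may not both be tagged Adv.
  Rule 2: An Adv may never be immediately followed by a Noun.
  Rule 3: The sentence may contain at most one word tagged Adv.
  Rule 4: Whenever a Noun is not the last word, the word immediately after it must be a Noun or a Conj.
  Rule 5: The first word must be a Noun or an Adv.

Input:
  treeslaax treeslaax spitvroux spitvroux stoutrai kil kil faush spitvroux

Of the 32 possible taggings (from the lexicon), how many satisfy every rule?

Candidates per position — 1:treeslaax {Conj,Adv}; 2:treeslaax {Conj,Adv}; 3:spitvroux {Conj,Noun}; 4:spitvroux {Conj,Noun}; 5:stoutrai {Noun}; 6:kil {Conj}; 7:kil {Conj}; 8:faush {Noun}; 9:spitvroux {Conj,Noun}.
There are 32 candidate sequences in total.
Checking each against the rules leaves 8 sequences.
Count = 8.

8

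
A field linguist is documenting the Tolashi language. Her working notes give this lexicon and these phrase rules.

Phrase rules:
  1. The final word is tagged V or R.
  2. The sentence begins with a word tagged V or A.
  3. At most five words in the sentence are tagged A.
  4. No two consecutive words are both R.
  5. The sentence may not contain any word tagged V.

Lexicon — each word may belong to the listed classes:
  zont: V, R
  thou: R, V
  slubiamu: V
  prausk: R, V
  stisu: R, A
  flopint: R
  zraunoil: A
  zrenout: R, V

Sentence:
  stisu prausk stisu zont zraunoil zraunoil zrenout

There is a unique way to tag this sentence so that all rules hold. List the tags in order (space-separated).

Candidates per position — 1:stisu {R,A}; 2:prausk {R,V}; 3:stisu {R,A}; 4:zont {V,R}; 5:zraunoil {A}; 6:zraunoil {A}; 7:zrenout {R,V}.
Word 1 cannot be R — rule 2 would then fail for every completion. It is A.
Word 2 cannot be V — rule 5 would then fail for every completion. It is R.
Word 3 cannot be R — rule 4 would then fail for every completion. It is A.
Word 4 cannot be V — rule 5 would then fail for every completion. It is R.
Word 7 cannot be V — rule 5 would then fail for every completion. It is R.
The unique satisfying tagging is: A R A R A A R.
Checking: rule 1 ok; rule 2 ok; rule 3 ok; rule 4 ok; rule 5 ok.

A R A R A A R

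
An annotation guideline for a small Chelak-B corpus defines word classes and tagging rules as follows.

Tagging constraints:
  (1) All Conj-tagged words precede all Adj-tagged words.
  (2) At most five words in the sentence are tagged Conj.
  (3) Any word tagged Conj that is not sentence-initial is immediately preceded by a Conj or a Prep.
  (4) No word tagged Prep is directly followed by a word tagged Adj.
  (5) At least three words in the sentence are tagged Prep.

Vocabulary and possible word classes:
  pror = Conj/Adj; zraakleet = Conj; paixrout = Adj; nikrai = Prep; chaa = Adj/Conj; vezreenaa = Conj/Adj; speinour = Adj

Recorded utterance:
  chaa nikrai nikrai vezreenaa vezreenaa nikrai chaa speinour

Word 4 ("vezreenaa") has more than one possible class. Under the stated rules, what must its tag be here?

Candidates per position — 1:chaa {Adj,Conj}; 2:nikrai {Prep}; 3:nikrai {Prep}; 4:vezreenaa {Conj,Adj}; 5:vezreenaa {Conj,Adj}; 6:nikrai {Prep}; 7:chaa {Adj,Conj}; 8:speinour {Adj}.
If word 4 were Adj, no tagging could satisfy rule 4; so word 4 is Conj.
If word 7 were Adj, no tagging could satisfy rule 4; so word 7 is Conj.
If word 1 were Adj, no tagging could satisfy rule 1; so word 1 is Conj.
If word 5 were Adj, no tagging could satisfy rule 1; so word 5 is Conj.
So the tagging must be: Conj Prep Prep Conj Conj Prep Conj Adj.
Check: rule 1 holds; rule 2 holds; rule 3 holds; rule 4 holds; rule 5 holds.

Conj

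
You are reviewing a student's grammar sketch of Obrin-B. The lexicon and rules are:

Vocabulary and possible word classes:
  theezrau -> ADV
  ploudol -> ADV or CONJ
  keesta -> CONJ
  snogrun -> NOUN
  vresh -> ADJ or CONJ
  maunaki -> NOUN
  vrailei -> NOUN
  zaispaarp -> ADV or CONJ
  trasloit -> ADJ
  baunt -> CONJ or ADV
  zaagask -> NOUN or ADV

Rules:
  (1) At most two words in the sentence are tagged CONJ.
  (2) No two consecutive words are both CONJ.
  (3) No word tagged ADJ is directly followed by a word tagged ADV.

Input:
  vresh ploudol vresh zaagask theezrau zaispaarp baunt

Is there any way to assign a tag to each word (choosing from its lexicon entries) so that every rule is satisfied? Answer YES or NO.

YES

Candidates per position — 1:vresh {ADJ,CONJ}; 2:ploudol {ADV,CONJ}; 3:vresh {ADJ,CONJ}; 4:zaagask {NOUN,ADV}; 5:theezrau {ADV}; 6:zaispaarp {ADV,CONJ}; 7:baunt {CONJ,ADV}.
One satisfying assignment: ADJ CONJ ADJ NOUN ADV ADV ADV.
Rule-by-rule: rule 1 ok; rule 2 ok; rule 3 ok.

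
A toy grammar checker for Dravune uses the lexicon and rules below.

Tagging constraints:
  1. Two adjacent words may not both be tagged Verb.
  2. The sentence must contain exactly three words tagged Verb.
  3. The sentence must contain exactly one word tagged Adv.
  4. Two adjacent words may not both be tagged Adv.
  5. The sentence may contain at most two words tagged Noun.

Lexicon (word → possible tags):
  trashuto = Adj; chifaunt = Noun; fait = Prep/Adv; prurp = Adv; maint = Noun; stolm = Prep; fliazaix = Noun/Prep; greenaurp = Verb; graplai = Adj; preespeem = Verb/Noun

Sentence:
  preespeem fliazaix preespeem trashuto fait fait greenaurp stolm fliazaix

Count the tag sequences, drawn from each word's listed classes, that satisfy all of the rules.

Candidates per position — 1:preespeem {Verb,Noun}; 2:fliazaix {Noun,Prep}; 3:preespeem {Verb,Noun}; 4:trashuto {Adj}; 5:fait {Prep,Adv}; 6:fait {Prep,Adv}; 7:greenaurp {Verb}; 8:stolm {Prep}; 9:fliazaix {Noun,Prep}.
There are 64 candidate sequences in total.
Checking each against the rules leaves 8 sequences.
Count = 8.

8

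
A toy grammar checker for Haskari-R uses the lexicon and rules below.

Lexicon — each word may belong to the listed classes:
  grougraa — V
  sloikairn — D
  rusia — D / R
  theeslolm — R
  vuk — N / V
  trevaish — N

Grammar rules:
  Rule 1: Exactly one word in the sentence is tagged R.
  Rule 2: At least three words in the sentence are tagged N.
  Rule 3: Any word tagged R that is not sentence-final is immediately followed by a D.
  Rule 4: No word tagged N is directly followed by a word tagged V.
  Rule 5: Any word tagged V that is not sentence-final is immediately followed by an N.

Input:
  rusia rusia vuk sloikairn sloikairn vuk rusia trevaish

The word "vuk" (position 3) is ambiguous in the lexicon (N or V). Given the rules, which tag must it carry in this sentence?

N

Candidates per position — 1:rusia {D,R}; 2:rusia {D,R}; 3:vuk {N,V}; 4:sloikairn {D}; 5:sloikairn {D}; 6:vuk {N,V}; 7:rusia {D,R}; 8:trevaish {N}.
Word 2 cannot be R — rule 3 would then fail for every completion. It is D.
Word 3 cannot be V — rule 2 would then fail for every completion. It is N.
Word 6 cannot be V — rule 2 would then fail for every completion. It is N.
Word 7 cannot be R — rule 3 would then fail for every completion. It is D.
Word 1 cannot be D — rule 1 would then fail for every completion. It is R.
So the tagging must be: R D N D D N D N.
Rule-by-rule: rule 1 ✓; rule 2 ✓; rule 3 ✓; rule 4 ✓; rule 5 ✓.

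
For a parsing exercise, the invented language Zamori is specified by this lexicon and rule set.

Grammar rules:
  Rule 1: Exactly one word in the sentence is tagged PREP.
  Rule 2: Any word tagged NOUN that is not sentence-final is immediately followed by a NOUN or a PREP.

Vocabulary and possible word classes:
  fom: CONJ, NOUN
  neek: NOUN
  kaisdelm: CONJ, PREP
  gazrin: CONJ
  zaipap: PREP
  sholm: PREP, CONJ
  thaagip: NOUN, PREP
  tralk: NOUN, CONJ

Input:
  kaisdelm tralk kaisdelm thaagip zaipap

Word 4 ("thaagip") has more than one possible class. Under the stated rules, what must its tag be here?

NOUN

Candidates per position — 1:kaisdelm {CONJ,PREP}; 2:tralk {NOUN,CONJ}; 3:kaisdelm {CONJ,PREP}; 4:thaagip {NOUN,PREP}; 5:zaipap {PREP}.
Word 1 cannot be PREP — rule 1 would then fail for every completion. It is CONJ.
Word 3 cannot be PREP — rule 1 would then fail for every completion. It is CONJ.
Word 4 cannot be PREP — rule 1 would then fail for every completion. It is NOUN.
Word 2 cannot be NOUN — rule 2 would then fail for every completion. It is CONJ.
The unique satisfying tagging is: CONJ CONJ CONJ NOUN PREP.
Verifying each rule — rule 1 ✓; rule 2 ✓.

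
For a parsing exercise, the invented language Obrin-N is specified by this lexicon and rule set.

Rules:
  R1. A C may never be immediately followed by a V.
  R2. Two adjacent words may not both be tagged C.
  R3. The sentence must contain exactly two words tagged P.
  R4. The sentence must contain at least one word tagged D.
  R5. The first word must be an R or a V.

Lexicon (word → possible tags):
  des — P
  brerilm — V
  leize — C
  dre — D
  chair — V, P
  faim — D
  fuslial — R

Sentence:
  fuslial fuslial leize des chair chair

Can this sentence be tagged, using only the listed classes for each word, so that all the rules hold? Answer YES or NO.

NO

Candidates per position — 1:fuslial {R}; 2:fuslial {R}; 3:leize {C}; 4:des {P}; 5:chair {V,P}; 6:chair {V,P}.
Rule 4 cannot be satisfied by any choice of tags from the lexicon.
So there is no consistent tagging.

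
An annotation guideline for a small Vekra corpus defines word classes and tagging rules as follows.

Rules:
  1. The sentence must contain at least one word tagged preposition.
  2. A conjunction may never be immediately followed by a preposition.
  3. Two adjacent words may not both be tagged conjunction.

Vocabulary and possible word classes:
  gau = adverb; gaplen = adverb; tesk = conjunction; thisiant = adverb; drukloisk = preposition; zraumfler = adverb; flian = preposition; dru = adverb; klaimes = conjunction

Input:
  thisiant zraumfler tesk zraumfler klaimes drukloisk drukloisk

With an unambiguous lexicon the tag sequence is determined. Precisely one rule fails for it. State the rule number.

Fixed tagging: adverb adverb conjunction adverb conjunction preposition preposition.
Rule check: R1 ok, R2 fails, R3 ok.
Only rule 2 fails.

2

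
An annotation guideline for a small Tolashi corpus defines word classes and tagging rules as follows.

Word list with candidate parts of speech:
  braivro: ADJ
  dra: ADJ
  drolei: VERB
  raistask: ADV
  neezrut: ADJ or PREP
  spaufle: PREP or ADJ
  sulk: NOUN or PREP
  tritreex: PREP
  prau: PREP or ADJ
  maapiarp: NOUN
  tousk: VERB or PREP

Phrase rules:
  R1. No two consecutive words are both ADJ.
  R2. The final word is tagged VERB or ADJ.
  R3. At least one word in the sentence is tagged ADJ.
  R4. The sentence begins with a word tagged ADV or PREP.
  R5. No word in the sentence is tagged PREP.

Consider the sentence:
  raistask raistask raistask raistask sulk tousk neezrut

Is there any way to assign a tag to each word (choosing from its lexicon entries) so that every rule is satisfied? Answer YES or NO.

YES

Candidates per position — 1:raistask {ADV}; 2:raistask {ADV}; 3:raistask {ADV}; 4:raistask {ADV}; 5:sulk {NOUN,PREP}; 6:tousk {VERB,PREP}; 7:neezrut {ADJ,PREP}.
One satisfying assignment: ADV ADV ADV ADV NOUN VERB ADJ.
Rule-by-rule: rule 1 satisfied; rule 2 satisfied; rule 3 satisfied; rule 4 satisfied; rule 5 satisfied.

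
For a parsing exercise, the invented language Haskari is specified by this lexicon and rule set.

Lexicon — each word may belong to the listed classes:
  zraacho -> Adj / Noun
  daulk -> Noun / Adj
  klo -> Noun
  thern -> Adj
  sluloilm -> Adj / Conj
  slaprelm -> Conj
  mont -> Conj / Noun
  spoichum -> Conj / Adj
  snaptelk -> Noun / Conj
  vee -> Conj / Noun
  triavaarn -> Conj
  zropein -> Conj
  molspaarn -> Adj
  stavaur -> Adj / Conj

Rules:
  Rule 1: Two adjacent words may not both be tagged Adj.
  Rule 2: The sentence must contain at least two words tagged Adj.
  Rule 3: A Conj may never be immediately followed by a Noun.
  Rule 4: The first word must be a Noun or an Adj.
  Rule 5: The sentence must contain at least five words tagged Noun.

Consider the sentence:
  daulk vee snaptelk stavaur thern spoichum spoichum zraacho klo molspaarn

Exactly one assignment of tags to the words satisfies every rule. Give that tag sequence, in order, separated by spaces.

Candidates per position — 1:daulk {Noun,Adj}; 2:vee {Conj,Noun}; 3:snaptelk {Noun,Conj}; 4:stavaur {Adj,Conj}; 5:thern {Adj}; 6:spoichum {Conj,Adj}; 7:spoichum {Conj,Adj}; 8:zraacho {Adj,Noun}; 9:klo {Noun}; 10:molspaarn {Adj}.
Word 1 cannot be Adj — rule 5 would then fail for every completion. It is Noun.
Word 2 cannot be Conj — rule 5 would then fail for every completion. It is Noun.
Word 3 cannot be Conj — rule 5 would then fail for every completion. It is Noun.
Word 4 cannot be Adj — rule 1 would then fail for every completion. It is Conj.
Word 6 cannot be Adj — rule 1 would then fail for every completion. It is Conj.
Word 8 cannot be Adj — rule 5 would then fail for every completion. It is Noun.
Word 7 cannot be Conj — rule 3 would then fail for every completion. It is Adj.
So the tagging must be: Noun Noun Noun Conj Adj Conj Adj Noun Noun Adj.
Checking: rule 1 satisfied; rule 2 satisfied; rule 3 satisfied; rule 4 satisfied; rule 5 satisfied.

Noun Noun Noun Conj Adj Conj Adj Noun Noun Adj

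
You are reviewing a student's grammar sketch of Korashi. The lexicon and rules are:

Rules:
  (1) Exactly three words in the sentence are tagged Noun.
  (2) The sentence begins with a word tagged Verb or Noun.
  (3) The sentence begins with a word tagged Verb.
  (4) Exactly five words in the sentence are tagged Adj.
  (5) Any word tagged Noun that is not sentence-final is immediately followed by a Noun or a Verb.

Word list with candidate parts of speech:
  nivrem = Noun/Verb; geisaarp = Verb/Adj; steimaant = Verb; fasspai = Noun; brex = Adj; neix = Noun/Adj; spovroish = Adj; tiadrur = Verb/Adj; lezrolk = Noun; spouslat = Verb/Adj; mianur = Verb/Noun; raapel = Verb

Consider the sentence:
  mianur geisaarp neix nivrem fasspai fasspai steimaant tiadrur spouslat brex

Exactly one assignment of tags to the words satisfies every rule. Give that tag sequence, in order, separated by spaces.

Candidates per position — 1:mianur {Verb,Noun}; 2:geisaarp {Verb,Adj}; 3:neix {Noun,Adj}; 4:nivrem {Noun,Verb}; 5:fasspai {Noun}; 6:fasspai {Noun}; 7:steimaant {Verb}; 8:tiadrur {Verb,Adj}; 9:spouslat {Verb,Adj}; 10:brex {Adj}.
If word 1 were Noun, no tagging could satisfy rule 3; so word 1 is Verb.
If word 2 were Verb, no tagging could satisfy rule 4; so word 2 is Adj.
If word 3 were Noun, no tagging could satisfy rule 4; so word 3 is Adj.
If word 4 were Verb, no tagging could satisfy rule 1; so word 4 is Noun.
If word 8 were Verb, no tagging could satisfy rule 4; so word 8 is Adj.
If word 9 were Verb, no tagging could satisfy rule 4; so word 9 is Adj.
That leaves exactly one tagging: Verb Adj Adj Noun Noun Noun Verb Adj Adj Adj.
Verifying each rule — rule 1 ok; rule 2 ok; rule 3 ok; rule 4 ok; rule 5 ok.

Verb Adj Adj Noun Noun Noun Verb Adj Adj Adj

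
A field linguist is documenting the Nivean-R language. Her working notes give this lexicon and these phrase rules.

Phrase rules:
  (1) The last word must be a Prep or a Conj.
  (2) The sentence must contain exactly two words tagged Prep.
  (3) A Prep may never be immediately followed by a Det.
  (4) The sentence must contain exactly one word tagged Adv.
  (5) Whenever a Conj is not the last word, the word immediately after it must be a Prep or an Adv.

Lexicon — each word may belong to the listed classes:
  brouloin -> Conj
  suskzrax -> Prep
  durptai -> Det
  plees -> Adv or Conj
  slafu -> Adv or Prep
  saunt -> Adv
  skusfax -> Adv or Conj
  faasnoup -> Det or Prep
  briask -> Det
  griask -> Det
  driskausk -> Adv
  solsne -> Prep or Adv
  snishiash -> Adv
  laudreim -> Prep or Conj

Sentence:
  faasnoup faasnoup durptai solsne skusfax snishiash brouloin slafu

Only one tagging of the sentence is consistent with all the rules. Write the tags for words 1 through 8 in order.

Candidates per position — 1:faasnoup {Det,Prep}; 2:faasnoup {Det,Prep}; 3:durptai {Det}; 4:solsne {Prep,Adv}; 5:skusfax {Adv,Conj}; 6:snishiash {Adv}; 7:brouloin {Conj}; 8:slafu {Adv,Prep}.
If word 1 were Prep, no tagging could satisfy rule 3; so word 1 is Det.
If word 2 were Prep, no tagging could satisfy rule 3; so word 2 is Det.
If word 4 were Adv, no tagging could satisfy rule 2; so word 4 is Prep.
If word 5 were Adv, no tagging could satisfy rule 4; so word 5 is Conj.
If word 8 were Adv, no tagging could satisfy rule 1; so word 8 is Prep.
That leaves exactly one tagging: Det Det Det Prep Conj Adv Conj Prep.
Check: rule 1 holds; rule 2 holds; rule 3 holds; rule 4 holds; rule 5 holds.

Det Det Det Prep Conj Adv Conj Prep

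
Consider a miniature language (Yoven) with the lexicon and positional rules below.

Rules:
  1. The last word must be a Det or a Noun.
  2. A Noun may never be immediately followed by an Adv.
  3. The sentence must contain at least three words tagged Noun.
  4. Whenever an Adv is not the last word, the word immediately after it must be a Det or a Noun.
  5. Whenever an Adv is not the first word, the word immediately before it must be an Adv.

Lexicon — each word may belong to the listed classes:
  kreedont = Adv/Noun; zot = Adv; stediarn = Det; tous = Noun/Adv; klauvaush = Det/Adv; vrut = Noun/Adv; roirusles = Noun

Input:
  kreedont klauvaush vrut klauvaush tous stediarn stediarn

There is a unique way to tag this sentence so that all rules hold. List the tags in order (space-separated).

Candidates per position — 1:kreedont {Adv,Noun}; 2:klauvaush {Det,Adv}; 3:vrut {Noun,Adv}; 4:klauvaush {Det,Adv}; 5:tous {Noun,Adv}; 6:stediarn {Det}; 7:stediarn {Det}.
If word 1 were Adv, no tagging could satisfy rule 3; so word 1 is Noun.
If word 2 were Adv, no tagging could satisfy rule 2; so word 2 is Det.
If word 3 were Adv, no tagging could satisfy rule 3; so word 3 is Noun.
If word 4 were Adv, no tagging could satisfy rule 2; so word 4 is Det.
If word 5 were Adv, no tagging could satisfy rule 3; so word 5 is Noun.
The unique satisfying tagging is: Noun Det Noun Det Noun Det Det.
Verifying each rule — rule 1 holds; rule 2 holds; rule 3 holds; rule 4 holds; rule 5 holds.

Noun Det Noun Det Noun Det Det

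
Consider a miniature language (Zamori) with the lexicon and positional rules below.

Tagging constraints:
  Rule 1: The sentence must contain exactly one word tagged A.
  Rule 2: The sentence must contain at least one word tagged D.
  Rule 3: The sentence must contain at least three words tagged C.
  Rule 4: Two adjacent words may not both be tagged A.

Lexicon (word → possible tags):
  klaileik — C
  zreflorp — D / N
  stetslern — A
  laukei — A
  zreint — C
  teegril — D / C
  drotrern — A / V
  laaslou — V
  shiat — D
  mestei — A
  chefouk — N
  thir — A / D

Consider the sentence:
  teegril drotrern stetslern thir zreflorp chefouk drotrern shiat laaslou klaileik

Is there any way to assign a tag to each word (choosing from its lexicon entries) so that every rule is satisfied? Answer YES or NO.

NO

Candidates per position — 1:teegril {D,C}; 2:drotrern {A,V}; 3:stetslern {A}; 4:thir {A,D}; 5:zreflorp {D,N}; 6:chefouk {N}; 7:drotrern {A,V}; 8:shiat {D}; 9:laaslou {V}; 10:klaileik {C}.
Rule 3 cannot be satisfied by any choice of tags from the lexicon.
So there is no consistent tagging.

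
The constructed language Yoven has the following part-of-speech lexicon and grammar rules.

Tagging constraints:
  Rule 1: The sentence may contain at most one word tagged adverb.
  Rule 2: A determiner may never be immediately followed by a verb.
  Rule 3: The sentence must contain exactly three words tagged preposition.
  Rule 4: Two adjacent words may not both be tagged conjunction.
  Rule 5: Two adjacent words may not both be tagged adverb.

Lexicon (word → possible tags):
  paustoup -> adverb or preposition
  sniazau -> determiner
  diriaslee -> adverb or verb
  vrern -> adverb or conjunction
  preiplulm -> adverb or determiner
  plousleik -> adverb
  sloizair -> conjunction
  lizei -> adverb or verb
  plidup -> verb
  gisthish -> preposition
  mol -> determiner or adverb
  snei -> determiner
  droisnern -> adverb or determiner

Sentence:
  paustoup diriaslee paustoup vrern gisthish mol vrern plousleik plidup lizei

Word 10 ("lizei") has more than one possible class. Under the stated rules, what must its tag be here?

Candidates per position — 1:paustoup {adverb,preposition}; 2:diriaslee {adverb,verb}; 3:paustoup {adverb,preposition}; 4:vrern {adverb,conjunction}; 5:gisthish {preposition}; 6:mol {determiner,adverb}; 7:vrern {adverb,conjunction}; 8:plousleik {adverb}; 9:plidup {verb}; 10:lizei {adverb,verb}.
Position 1: tagging it adverb would leave rule 1 unsatisfiable, so it must be preposition.
Position 2: tagging it adverb would leave rule 1 unsatisfiable, so it must be verb.
Position 3: tagging it adverb would leave rule 1 unsatisfiable, so it must be preposition.
Position 4: tagging it adverb would leave rule 1 unsatisfiable, so it must be conjunction.
Position 6: tagging it adverb would leave rule 1 unsatisfiable, so it must be determiner.
Position 7: tagging it adverb would leave rule 1 unsatisfiable, so it must be conjunction.
Position 10: tagging it adverb would leave rule 1 unsatisfiable, so it must be verb.
That leaves exactly one tagging: preposition verb preposition conjunction preposition determiner conjunction adverb verb verb.
Check: rule 1 holds; rule 2 holds; rule 3 holds; rule 4 holds; rule 5 holds.

verb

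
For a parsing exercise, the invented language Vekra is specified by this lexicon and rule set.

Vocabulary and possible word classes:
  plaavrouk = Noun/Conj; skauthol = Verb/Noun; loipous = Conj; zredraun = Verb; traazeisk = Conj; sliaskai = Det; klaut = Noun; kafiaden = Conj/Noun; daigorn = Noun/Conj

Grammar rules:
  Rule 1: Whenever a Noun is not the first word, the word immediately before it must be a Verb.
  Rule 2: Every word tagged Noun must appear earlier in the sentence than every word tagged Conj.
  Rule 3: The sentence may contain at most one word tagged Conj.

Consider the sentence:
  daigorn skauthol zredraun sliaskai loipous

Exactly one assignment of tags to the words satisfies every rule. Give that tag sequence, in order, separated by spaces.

Candidates per position — 1:daigorn {Noun,Conj}; 2:skauthol {Verb,Noun}; 3:zredraun {Verb}; 4:sliaskai {Det}; 5:loipous {Conj}.
At position 1, choosing Conj makes rule 3 impossible to satisfy; hence Noun.
At position 2, choosing Noun makes rule 1 impossible to satisfy; hence Verb.
So the tagging must be: Noun Verb Verb Det Conj.
Rule-by-rule: rule 1 holds; rule 2 holds; rule 3 holds.

Noun Verb Verb Det Conj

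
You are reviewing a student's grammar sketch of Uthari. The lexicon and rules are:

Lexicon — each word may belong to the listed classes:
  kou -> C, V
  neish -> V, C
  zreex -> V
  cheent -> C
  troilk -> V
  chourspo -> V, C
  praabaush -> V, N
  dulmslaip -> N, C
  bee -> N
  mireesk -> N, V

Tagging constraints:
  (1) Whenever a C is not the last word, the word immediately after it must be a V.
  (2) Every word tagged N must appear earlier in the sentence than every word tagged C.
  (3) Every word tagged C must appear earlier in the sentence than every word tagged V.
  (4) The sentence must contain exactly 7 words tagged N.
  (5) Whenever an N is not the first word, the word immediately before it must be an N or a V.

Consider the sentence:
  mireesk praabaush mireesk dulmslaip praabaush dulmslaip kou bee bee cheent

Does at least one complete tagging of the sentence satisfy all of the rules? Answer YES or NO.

NO

Candidates per position — 1:mireesk {N,V}; 2:praabaush {V,N}; 3:mireesk {N,V}; 4:dulmslaip {N,C}; 5:praabaush {V,N}; 6:dulmslaip {N,C}; 7:kou {C,V}; 8:bee {N}; 9:bee {N}; 10:cheent {C}.
Every candidate sequence violates at least one rule; no consistent tagging exists.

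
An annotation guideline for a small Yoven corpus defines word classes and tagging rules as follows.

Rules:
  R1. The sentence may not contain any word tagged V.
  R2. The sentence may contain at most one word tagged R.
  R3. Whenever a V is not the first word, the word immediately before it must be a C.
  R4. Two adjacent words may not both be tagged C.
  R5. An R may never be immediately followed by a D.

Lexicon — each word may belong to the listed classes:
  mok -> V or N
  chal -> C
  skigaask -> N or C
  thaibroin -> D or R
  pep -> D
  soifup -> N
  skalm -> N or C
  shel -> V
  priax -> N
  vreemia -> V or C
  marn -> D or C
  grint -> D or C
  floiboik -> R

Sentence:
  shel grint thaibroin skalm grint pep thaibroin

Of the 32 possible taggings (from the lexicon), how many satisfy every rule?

Candidates per position — 1:shel {V}; 2:grint {D,C}; 3:thaibroin {D,R}; 4:skalm {N,C}; 5:grint {D,C}; 6:pep {D}; 7:thaibroin {D,R}.
There are 32 candidate sequences in total.
Rule 1 cannot be satisfied by any choice of tags from the lexicon.
So there is no consistent tagging.
Count = 0.

0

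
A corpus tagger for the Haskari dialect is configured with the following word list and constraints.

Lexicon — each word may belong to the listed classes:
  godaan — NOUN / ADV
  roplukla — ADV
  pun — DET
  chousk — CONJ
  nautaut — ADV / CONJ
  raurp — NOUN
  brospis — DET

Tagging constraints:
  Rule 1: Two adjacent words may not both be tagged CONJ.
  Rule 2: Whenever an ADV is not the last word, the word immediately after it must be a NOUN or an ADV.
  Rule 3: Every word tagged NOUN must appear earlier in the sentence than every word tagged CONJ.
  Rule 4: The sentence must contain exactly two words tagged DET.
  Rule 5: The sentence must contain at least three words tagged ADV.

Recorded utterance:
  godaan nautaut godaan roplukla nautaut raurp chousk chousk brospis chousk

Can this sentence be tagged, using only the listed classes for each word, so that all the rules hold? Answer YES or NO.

Candidates per position — 1:godaan {NOUN,ADV}; 2:nautaut {ADV,CONJ}; 3:godaan {NOUN,ADV}; 4:roplukla {ADV}; 5:nautaut {ADV,CONJ}; 6:raurp {NOUN}; 7:chousk {CONJ}; 8:chousk {CONJ}; 9:brospis {DET}; 10:chousk {CONJ}.
Rule 1 cannot be satisfied by any choice of tags from the lexicon.
So there is no consistent tagging.

NO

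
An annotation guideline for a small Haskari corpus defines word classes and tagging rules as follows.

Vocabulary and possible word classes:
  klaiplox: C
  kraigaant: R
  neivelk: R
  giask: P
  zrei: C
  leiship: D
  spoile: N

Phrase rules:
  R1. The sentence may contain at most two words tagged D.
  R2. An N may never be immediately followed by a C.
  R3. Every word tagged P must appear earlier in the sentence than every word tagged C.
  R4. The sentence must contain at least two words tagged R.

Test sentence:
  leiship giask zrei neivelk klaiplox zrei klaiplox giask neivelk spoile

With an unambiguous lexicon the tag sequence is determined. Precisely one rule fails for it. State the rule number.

3

Fixed tagging: D P C R C C C P R N.
Checking each rule: R1 pass, R2 pass, R3 fail, R4 pass.
Only rule 3 fails.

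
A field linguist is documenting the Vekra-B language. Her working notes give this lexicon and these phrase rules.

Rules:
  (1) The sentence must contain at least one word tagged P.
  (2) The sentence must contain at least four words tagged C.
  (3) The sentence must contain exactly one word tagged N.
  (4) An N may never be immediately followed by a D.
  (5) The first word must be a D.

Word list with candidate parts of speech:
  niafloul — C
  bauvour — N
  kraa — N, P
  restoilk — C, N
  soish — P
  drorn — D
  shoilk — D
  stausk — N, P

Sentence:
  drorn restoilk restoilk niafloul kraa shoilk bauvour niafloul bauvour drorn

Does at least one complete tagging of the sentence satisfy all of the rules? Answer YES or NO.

Candidates per position — 1:drorn {D}; 2:restoilk {C,N}; 3:restoilk {C,N}; 4:niafloul {C}; 5:kraa {N,P}; 6:shoilk {D}; 7:bauvour {N}; 8:niafloul {C}; 9:bauvour {N}; 10:drorn {D}.
Rule 3 cannot be satisfied by any choice of tags from the lexicon.
So there is no consistent tagging.

NO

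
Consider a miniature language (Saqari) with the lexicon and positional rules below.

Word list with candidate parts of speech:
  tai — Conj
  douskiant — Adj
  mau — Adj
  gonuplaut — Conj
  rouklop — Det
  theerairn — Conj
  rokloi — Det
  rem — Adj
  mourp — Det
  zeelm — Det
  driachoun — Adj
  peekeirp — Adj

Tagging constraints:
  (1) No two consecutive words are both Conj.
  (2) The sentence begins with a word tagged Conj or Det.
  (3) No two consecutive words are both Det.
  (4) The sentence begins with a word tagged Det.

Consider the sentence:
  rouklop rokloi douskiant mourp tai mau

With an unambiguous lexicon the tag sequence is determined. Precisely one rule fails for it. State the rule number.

Fixed tagging: Det Det Adj Det Conj Adj.
Checking each rule: R1 pass, R2 pass, R3 fail, R4 pass.
Only rule 3 fails.

3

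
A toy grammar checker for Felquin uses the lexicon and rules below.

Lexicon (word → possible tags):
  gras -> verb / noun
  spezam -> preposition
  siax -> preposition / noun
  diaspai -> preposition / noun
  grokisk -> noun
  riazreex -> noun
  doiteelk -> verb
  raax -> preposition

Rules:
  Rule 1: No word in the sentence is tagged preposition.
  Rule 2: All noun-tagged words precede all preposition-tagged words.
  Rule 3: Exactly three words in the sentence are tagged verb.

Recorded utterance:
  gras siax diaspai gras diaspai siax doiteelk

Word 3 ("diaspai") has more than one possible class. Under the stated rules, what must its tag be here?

Candidates per position — 1:gras {verb,noun}; 2:siax {preposition,noun}; 3:diaspai {preposition,noun}; 4:gras {verb,noun}; 5:diaspai {preposition,noun}; 6:siax {preposition,noun}; 7:doiteelk {verb}.
Word 1 cannot be noun — rule 3 would then fail for every completion. It is verb.
Word 2 cannot be preposition — rule 1 would then fail for every completion. It is noun.
Word 3 cannot be preposition — rule 1 would then fail for every completion. It is noun.
Word 4 cannot be noun — rule 3 would then fail for every completion. It is verb.
Word 5 cannot be preposition — rule 1 would then fail for every completion. It is noun.
Word 6 cannot be preposition — rule 1 would then fail for every completion. It is noun.
The unique satisfying tagging is: verb noun noun verb noun noun verb.
Verifying each rule — rule 1 ✓; rule 2 ✓; rule 3 ✓.

noun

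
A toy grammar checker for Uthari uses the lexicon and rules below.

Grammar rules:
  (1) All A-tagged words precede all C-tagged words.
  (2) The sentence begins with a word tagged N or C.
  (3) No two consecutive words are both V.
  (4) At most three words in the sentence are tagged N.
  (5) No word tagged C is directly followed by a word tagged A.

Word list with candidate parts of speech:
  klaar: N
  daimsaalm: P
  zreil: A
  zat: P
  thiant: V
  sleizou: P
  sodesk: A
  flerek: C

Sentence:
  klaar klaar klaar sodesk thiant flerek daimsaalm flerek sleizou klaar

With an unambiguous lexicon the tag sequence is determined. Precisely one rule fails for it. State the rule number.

Fixed tagging: N N N A V C P C P N.
Rule check: R1 ok, R2 ok, R3 ok, R4 fails, R5 ok.
Only rule 4 fails.

4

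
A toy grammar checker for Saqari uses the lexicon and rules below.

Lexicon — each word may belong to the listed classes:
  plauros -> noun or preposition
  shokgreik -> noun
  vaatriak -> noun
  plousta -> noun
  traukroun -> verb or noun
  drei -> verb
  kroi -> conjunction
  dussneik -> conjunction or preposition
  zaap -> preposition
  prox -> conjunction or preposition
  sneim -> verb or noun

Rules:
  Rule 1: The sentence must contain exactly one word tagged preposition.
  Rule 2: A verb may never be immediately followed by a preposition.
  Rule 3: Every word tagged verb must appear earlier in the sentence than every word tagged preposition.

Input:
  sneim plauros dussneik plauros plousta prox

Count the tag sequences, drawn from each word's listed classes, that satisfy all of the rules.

Candidates per position — 1:sneim {verb,noun}; 2:plauros {noun,preposition}; 3:dussneik {conjunction,preposition}; 4:plauros {noun,preposition}; 5:plousta {noun}; 6:prox {conjunction,preposition}.
There are 32 candidate sequences in total.
Checking each against the rules leaves 7 sequences.
Count = 7.

7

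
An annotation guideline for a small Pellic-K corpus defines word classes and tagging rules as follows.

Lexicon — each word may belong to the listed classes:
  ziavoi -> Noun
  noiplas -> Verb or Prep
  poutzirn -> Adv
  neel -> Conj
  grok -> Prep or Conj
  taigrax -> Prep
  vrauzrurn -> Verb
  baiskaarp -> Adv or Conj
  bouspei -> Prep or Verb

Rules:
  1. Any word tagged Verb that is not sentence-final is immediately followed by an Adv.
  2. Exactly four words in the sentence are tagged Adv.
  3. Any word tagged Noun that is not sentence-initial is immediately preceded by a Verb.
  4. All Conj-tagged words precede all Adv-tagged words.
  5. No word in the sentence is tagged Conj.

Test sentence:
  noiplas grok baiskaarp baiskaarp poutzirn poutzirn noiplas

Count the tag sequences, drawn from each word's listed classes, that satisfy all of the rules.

Candidates per position — 1:noiplas {Verb,Prep}; 2:grok {Prep,Conj}; 3:baiskaarp {Adv,Conj}; 4:baiskaarp {Adv,Conj}; 5:poutzirn {Adv}; 6:poutzirn {Adv}; 7:noiplas {Verb,Prep}.
There are 32 candidate sequences in total.
The sequences that satisfy every rule: Prep Prep Adv Adv Adv Adv Verb; Prep Prep Adv Adv Adv Adv Prep.
Count = 2.

2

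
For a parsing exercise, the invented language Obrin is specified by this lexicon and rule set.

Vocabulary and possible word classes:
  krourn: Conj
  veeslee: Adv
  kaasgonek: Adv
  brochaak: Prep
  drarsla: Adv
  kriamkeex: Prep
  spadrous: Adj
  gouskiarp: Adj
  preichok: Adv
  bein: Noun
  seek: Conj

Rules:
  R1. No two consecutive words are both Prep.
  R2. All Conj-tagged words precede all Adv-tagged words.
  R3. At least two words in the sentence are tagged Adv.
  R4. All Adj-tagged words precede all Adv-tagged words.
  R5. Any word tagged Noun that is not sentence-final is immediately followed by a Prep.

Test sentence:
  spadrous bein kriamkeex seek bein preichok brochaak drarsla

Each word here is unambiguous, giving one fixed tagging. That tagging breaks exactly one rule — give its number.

5

Fixed tagging: Adj Noun Prep Conj Noun Adv Prep Adv.
Applying the rules: R1 ✓, R2 ✓, R3 ✓, R4 ✓, R5 ✗.
Only rule 5 fails.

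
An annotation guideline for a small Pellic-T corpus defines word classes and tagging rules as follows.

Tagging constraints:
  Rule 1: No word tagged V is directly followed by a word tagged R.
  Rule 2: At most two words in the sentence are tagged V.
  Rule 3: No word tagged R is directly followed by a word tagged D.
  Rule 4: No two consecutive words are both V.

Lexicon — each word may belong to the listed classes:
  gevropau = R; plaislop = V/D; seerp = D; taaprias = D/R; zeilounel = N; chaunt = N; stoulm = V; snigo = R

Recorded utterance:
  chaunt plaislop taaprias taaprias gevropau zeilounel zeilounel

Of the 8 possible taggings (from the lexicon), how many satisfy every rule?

Candidates per position — 1:chaunt {N}; 2:plaislop {V,D}; 3:taaprias {D,R}; 4:taaprias {D,R}; 5:gevropau {R}; 6:zeilounel {N}; 7:zeilounel {N}.
There are 8 candidate sequences in total.
The sequences that satisfy every rule: N V D D R N N; N V D R R N N; N D D D R N N; N D D R R N N; N D R R R N N.
Count = 5.

5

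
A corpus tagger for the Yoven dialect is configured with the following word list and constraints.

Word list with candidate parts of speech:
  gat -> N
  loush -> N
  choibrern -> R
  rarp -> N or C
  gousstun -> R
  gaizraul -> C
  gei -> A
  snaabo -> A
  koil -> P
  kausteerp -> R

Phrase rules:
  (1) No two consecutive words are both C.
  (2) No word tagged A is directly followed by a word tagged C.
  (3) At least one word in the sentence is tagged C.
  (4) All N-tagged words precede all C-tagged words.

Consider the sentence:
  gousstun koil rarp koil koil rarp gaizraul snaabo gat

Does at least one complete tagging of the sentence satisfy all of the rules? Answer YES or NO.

Candidates per position — 1:gousstun {R}; 2:koil {P}; 3:rarp {N,C}; 4:koil {P}; 5:koil {P}; 6:rarp {N,C}; 7:gaizraul {C}; 8:snaabo {A}; 9:gat {N}.
Rule 4 cannot be satisfied by any choice of tags from the lexicon.
So there is no consistent tagging.

NO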